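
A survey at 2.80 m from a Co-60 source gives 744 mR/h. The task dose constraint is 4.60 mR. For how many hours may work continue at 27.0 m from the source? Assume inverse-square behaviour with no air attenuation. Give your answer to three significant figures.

0.575 h

Intensity scales as (d₁/d₂)², so rate at 27.0 m:
(2.80/27.0)² = 0.01075, so 744 × 0.01075 = 7.998 mR/h.
Stay time = 4.60 mR ÷ 7.998 mR/h = 0.5751 h.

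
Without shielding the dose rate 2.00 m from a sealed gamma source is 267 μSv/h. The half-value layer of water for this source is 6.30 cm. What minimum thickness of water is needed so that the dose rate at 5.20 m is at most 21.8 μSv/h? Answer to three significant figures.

At 5.20 m, distance alone gives 267 × (2.00/5.20)² = 267 × 0.1479 = 39.49 μSv/h.
Further attenuation needed: 39.49/21.8 = 1.811.
n = log₂(1.811) = 0.8568 half-value layers.
Thickness = 0.8568 × 6.30 cm = 5.398 cm.

5.40 cm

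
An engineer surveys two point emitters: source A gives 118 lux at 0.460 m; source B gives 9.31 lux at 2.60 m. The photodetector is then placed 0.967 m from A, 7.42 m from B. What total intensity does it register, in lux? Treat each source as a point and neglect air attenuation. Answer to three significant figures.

27.8 lux

By superposition, sum each source's inverse-square contribution:
A: 118 × (0.460/0.967)² = 26.70 lux
B: 9.31 × (2.60/7.42)² = 1.143 lux
Total = 26.70 + 1.143 = 27.84 lux.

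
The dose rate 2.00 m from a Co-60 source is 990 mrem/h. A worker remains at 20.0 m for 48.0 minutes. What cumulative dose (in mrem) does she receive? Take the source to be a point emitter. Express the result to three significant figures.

By the inverse-square law, rate at 20.0 m:
(2.00/20.0)² = 0.01000, so 990 × 0.01000 = 9.900 mrem/h.
Dose = rate × time = 9.900 mrem/h × 0.8000 h = 7.920 mrem.

7.92 mrem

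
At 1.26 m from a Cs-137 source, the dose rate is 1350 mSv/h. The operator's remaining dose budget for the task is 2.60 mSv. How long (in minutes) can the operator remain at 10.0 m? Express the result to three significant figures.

Intensity scales as (d₁/d₂)², so rate at 10.0 m:
1350 × (1.26/10.0)² = 1350 × 0.01588 = 21.44 mSv/h.
Stay time = 2.60 mSv ÷ 21.44 mSv/h = 0.1213 h = 7.278 min.

7.28 min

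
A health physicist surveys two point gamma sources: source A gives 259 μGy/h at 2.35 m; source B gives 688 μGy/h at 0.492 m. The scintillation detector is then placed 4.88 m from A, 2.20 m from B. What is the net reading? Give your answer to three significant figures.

By superposition, sum each source's inverse-square contribution:
A: 259 × (2.35/4.88)² = 60.06 μGy/h
B: 688 × (0.492/2.20)² = 34.41 μGy/h
Total = 60.06 + 34.41 = 94.47 μGy/h.

94.5 μGy/h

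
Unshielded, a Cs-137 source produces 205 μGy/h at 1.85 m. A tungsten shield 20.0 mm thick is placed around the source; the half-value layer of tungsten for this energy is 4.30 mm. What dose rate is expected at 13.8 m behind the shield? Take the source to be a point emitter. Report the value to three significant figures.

Distance alone: (1.85/13.8)² = 0.01797, so 205 × 0.01797 = 3.684 μGy/h.
Shield: 20.0/4.30 = 4.651 half-value layers → attenuation 2^(−4.651) = 0.03980.
Combined: 3.684 × 0.03980 = 0.1466 μGy/h.

0.147 μGy/h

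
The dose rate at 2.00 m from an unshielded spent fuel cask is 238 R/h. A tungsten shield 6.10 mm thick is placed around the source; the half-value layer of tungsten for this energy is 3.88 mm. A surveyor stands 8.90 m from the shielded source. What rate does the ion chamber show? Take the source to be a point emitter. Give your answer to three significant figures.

Distance alone: 238 × (2.00/8.90)² = 238 × 0.05050 = 12.02 R/h.
Shield: 6.10/3.88 = 1.572 half-value layers → attenuation 2^(−1.572) = 0.3363.
Combined: 12.02 × 0.3363 = 4.042 R/h.

4.04 R/h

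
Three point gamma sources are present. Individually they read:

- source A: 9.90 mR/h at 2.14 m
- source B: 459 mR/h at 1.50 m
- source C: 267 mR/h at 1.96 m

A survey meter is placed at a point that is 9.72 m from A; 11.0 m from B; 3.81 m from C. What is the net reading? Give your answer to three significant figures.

By superposition, sum each source's inverse-square contribution:
A: 9.90 × (2.14/9.72)² = 0.4799 mR/h
B: 459 × (1.50/11.0)² = 8.535 mR/h
C: 267 × (1.96/3.81)² = 70.66 mR/h
Total = 0.4799 + 8.535 + 70.66 = 79.67 mR/h.

79.7 mR/h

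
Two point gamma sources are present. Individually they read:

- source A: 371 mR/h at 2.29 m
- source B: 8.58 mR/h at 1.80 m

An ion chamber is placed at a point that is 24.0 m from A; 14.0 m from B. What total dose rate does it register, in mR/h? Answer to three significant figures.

3.52 mR/h

By superposition, sum each source's inverse-square contribution:
A: 371 × (2.29/24.0)² = 3.378 mR/h
B: 8.58 × (1.80/14.0)² = 0.1418 mR/h
Total = 3.378 + 0.1418 = 3.520 mR/h.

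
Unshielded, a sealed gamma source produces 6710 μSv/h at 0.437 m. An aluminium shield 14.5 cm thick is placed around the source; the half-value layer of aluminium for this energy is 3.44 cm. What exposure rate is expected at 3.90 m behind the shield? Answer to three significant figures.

Distance alone: 6710 × (0.437/3.90)² = 6710 × 0.01256 = 84.28 μSv/h.
Shield: 14.5/3.44 = 4.215 half-value layers → attenuation 2^(−4.215) = 0.05385.
Combined: 84.28 × 0.05385 = 4.538 μSv/h.

4.54 μSv/h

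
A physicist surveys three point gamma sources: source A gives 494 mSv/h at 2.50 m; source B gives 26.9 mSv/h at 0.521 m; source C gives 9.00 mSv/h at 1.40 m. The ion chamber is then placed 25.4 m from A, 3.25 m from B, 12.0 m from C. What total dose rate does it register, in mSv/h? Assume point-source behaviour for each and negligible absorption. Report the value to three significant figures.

5.60 mSv/h

By superposition, sum each source's inverse-square contribution:
A: 494 × (2.50/25.4)² = 4.786 mSv/h
B: 26.9 × (0.521/3.25)² = 0.6913 mSv/h
C: 9.00 × (1.40/12.0)² = 0.1225 mSv/h
Total = 4.786 + 0.6913 + 0.1225 = 5.600 mSv/h.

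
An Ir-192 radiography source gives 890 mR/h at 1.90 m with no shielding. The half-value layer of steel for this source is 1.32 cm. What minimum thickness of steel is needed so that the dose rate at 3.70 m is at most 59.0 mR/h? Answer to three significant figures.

At 3.70 m, distance alone gives 890 × (1.90/3.70)² = 890 × 0.2637 = 234.7 mR/h.
Further attenuation needed: 234.7/59.0 = 3.978.
n = log₂(3.978) = 1.992 half-value layers.
Thickness = 1.992 × 1.32 cm = 2.629 cm.

2.63 cm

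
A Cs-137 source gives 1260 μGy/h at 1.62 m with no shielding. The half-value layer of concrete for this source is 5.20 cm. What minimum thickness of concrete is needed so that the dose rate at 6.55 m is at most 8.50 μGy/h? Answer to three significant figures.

At 6.55 m, distance alone gives 1260 × (1.62/6.55)² = 1260 × 0.06117 = 77.07 μGy/h.
Further attenuation needed: 77.07/8.50 = 9.067.
n = log₂(9.067) = 3.181 half-value layers.
Thickness = 3.181 × 5.20 cm = 16.54 cm.

16.5 cm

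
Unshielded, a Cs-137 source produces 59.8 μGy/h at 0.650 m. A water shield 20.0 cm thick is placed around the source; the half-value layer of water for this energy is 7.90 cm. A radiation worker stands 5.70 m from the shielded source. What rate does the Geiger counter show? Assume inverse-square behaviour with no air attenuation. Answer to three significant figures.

Distance alone: 59.8 × (0.650/5.70)² = 59.8 × 0.01300 = 0.7774 μGy/h.
Shield: 20.0/7.90 = 2.532 half-value layers → attenuation 2^(−2.532) = 0.1729.
Combined: 0.7774 × 0.1729 = 0.1344 μGy/h.

0.134 μGy/h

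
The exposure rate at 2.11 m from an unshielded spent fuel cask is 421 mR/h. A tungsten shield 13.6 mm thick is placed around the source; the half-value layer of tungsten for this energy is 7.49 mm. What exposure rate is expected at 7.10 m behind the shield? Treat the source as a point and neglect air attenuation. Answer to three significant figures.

10.6 mR/h

Distance alone: 421 × (2.11/7.10)² = 421 × 0.08832 = 37.18 mR/h.
Shield: 13.6/7.49 = 1.816 half-value layers → attenuation 2^(−1.816) = 0.2840.
Combined: 37.18 × 0.2840 = 10.56 mR/h.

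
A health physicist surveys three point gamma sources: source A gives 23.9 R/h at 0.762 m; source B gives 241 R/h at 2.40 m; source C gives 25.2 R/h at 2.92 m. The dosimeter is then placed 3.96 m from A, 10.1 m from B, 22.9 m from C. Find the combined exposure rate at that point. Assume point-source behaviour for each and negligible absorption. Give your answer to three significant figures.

By superposition, sum each source's inverse-square contribution:
A: 23.9 × (0.762/3.96)² = 0.8849 R/h
B: 241 × (2.40/10.1)² = 13.61 R/h
C: 25.2 × (2.92/22.9)² = 0.4097 R/h
Total = 0.8849 + 13.61 + 0.4097 = 14.90 R/h.

14.9 R/h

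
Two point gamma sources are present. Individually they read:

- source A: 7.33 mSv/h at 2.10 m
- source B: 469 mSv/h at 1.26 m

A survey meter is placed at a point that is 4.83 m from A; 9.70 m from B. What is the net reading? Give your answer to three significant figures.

9.30 mSv/h

Each source contributes Iᵢ·(dᵢ/rᵢ)²; contributions add.
A: 7.33 × (2.10/4.83)² = 1.386 mSv/h
B: 469 × (1.26/9.70)² = 7.914 mSv/h
Total = 1.386 + 7.914 = 9.300 mSv/h.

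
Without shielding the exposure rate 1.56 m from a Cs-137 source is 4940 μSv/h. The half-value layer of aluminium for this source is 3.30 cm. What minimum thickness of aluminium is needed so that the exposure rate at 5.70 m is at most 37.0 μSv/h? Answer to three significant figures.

11.0 cm

At 5.70 m, distance alone gives (1.56/5.70)² = 0.07490, so 4940 × 0.07490 = 370.0 μSv/h.
Further attenuation needed: 370.0/37.0 = 10.00.
n = log₂(10.00) = 3.322 half-value layers.
Thickness = 3.322 × 3.30 cm = 10.96 cm.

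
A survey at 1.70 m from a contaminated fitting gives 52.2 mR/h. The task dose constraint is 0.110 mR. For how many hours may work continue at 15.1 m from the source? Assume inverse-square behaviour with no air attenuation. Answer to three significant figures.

0.166 h

By the inverse-square law, rate at 15.1 m:
(1.70/15.1)² = 0.01267, so 52.2 × 0.01267 = 0.6614 mR/h.
Stay time = 0.110 mR ÷ 0.6614 mR/h = 0.1663 h.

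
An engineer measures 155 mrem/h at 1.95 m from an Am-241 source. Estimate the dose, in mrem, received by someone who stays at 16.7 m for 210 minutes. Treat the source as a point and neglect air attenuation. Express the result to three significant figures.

Intensity scales as (d₁/d₂)², so rate at 16.7 m:
155 × (1.95/16.7)² = 155 × 0.01363 = 2.113 mrem/h.
Dose = rate × time = 2.113 mrem/h × 3.500 h = 7.396 mrem.

7.40 mrem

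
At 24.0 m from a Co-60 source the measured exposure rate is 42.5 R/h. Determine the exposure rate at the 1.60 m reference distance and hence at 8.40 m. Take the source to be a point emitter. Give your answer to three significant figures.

By the inverse-square law,
At 1.60 m: (24.0/1.60)² = 225.0, so 42.5 × 225.0 = 9562 R/h
At 8.40 m: 9562 × (1.60/8.40)² = 9562 × 0.03628 = 346.9 R/h.

9560 R/h; 347 R/h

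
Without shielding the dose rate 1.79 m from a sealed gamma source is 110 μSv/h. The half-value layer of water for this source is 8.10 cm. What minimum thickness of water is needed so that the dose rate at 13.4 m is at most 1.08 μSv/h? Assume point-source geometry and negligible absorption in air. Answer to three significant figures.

6.98 cm

At 13.4 m, distance alone gives (1.79/13.4)² = 0.01784, so 110 × 0.01784 = 1.962 μSv/h.
Further attenuation needed: 1.962/1.08 = 1.817.
n = log₂(1.817) = 0.8616 half-value layers.
Thickness = 0.8616 × 8.10 cm = 6.979 cm.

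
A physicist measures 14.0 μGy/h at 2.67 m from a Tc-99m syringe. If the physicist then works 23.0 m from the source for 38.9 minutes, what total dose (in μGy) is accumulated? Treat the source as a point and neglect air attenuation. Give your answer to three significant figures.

Using I₁d₁² = I₂d₂², rate at 23.0 m:
14.0 × (2.67/23.0)² = 14.0 × 0.01348 = 0.1887 μGy/h.
Dose = rate × time = 0.1887 μGy/h × 0.6483 h = 0.1223 μGy.

0.122 μGy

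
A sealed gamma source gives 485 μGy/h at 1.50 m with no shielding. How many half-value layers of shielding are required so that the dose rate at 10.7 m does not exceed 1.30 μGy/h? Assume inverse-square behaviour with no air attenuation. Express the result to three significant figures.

At 10.7 m, distance alone gives (1.50/10.7)² = 0.01965, so 485 × 0.01965 = 9.530 μGy/h.
Further attenuation needed: 9.530/1.30 = 7.331.
n = log₂(7.331) = 2.874 half-value layers.

2.87 half-value layers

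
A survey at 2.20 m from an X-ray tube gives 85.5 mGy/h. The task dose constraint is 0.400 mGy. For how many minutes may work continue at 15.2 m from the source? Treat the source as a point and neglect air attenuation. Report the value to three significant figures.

13.4 min

Since intensity falls as 1/r², rate at 15.2 m:
(2.20/15.2)² = 0.02095, so 85.5 × 0.02095 = 1.791 mGy/h.
Stay time = 0.400 mGy ÷ 1.791 mGy/h = 0.2233 h = 13.40 min.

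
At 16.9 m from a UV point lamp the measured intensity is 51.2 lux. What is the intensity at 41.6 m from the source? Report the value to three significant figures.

Using I₁d₁² = I₂d₂², scaling from 16.9 m to 41.6 m:
(16.9/41.6)² = 0.1650, so 51.2 × 0.1650 = 8.448 lux.

8.45 lux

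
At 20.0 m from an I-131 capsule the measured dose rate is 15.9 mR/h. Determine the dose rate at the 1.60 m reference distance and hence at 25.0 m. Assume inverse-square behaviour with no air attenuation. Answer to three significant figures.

Applying the 1/r² law,
At 1.60 m: 15.9 × (20.0/1.60)² = 15.9 × 156.2 = 2484 mR/h
At 25.0 m: (1.60/25.0)² = 0.004096, so 2484 × 0.004096 = 10.17 mR/h.

2480 mR/h; 10.2 mR/h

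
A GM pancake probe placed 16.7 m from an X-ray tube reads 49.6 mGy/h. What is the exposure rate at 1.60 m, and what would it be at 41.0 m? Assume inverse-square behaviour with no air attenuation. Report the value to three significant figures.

Using I₁d₁² = I₂d₂²,
At 1.60 m: (16.7/1.60)² = 108.9, so 49.6 × 108.9 = 5401 mGy/h
At 41.0 m: (1.60/41.0)² = 0.001523, so 5401 × 0.001523 = 8.226 mGy/h.

5400 mGy/h; 8.23 mGy/h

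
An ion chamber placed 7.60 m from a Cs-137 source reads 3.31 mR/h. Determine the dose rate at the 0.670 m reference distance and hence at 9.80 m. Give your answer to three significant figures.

426 mR/h; 1.99 mR/h

By the inverse-square law,
At 0.670 m: 3.31 × (7.60/0.670)² = 3.31 × 128.7 = 426.0 mR/h
At 9.80 m: 426.0 × (0.670/9.80)² = 426.0 × 0.004674 = 1.991 mR/h.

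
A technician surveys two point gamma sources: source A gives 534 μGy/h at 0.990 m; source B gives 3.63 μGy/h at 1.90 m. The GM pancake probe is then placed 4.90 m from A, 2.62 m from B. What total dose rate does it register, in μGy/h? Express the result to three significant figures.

23.7 μGy/h

By superposition, sum each source's inverse-square contribution:
A: 534 × (0.990/4.90)² = 21.80 μGy/h
B: 3.63 × (1.90/2.62)² = 1.909 μGy/h
Total = 21.80 + 1.909 = 23.71 μGy/h.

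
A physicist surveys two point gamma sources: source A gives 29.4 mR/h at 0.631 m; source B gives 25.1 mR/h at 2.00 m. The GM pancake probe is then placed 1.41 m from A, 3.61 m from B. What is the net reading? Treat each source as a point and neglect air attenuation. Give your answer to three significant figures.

13.6 mR/h

Each source contributes Iᵢ·(dᵢ/rᵢ)²; contributions add.
A: 29.4 × (0.631/1.41)² = 5.888 mR/h
B: 25.1 × (2.00/3.61)² = 7.704 mR/h
Total = 5.888 + 7.704 = 13.59 mR/h.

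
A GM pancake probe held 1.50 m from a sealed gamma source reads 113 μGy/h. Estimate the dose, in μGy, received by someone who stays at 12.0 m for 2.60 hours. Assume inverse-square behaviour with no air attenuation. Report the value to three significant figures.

Using I₁d₁² = I₂d₂², rate at 12.0 m:
113 × (1.50/12.0)² = 113 × 0.01562 = 1.765 μGy/h.
Dose = rate × time = 1.765 μGy/h × 2.600 h = 4.589 μGy.

4.59 μGy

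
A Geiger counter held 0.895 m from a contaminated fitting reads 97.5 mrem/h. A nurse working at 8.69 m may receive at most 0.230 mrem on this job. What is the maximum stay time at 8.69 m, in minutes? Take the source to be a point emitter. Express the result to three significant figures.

Intensity scales as (d₁/d₂)², so rate at 8.69 m:
(0.895/8.69)² = 0.01061, so 97.5 × 0.01061 = 1.034 mrem/h.
Stay time = 0.230 mrem ÷ 1.034 mrem/h = 0.2224 h = 13.34 min.

13.3 min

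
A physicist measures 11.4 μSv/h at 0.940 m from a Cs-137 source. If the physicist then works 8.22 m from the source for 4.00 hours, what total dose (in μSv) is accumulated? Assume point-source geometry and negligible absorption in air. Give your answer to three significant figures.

0.596 μSv

Since intensity falls as 1/r², rate at 8.22 m:
11.4 × (0.940/8.22)² = 11.4 × 0.01308 = 0.1491 μSv/h.
Dose = rate × time = 0.1491 μSv/h × 4.000 h = 0.5964 μSv.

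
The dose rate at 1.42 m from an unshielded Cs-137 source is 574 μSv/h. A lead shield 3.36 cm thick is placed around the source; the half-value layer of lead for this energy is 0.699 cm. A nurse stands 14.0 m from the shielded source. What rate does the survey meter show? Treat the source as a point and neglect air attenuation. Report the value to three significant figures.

Distance alone: (1.42/14.0)² = 0.01029, so 574 × 0.01029 = 5.906 μSv/h.
Shield: 3.36/0.699 = 4.807 half-value layers → attenuation 2^(−4.807) = 0.03572.
Combined: 5.906 × 0.03572 = 0.2110 μSv/h.

0.211 μSv/h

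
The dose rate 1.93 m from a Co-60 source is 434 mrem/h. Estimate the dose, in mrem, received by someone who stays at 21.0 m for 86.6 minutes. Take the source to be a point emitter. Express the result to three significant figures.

Using I₁d₁² = I₂d₂², rate at 21.0 m:
434 × (1.93/21.0)² = 434 × 0.008446 = 3.666 mrem/h.
Dose = rate × time = 3.666 mrem/h × 1.443 h = 5.290 mrem.

5.29 mrem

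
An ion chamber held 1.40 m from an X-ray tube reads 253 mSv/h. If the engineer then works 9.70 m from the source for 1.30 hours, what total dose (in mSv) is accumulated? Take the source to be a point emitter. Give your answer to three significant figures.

By the inverse-square law, rate at 9.70 m:
253 × (1.40/9.70)² = 253 × 0.02083 = 5.270 mSv/h.
Dose = rate × time = 5.270 mSv/h × 1.300 h = 6.851 mSv.

6.85 mSv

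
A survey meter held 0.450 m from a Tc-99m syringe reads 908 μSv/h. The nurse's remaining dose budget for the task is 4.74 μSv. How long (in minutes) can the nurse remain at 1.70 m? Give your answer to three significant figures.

4.47 min

Applying the 1/r² law, rate at 1.70 m:
(0.450/1.70)² = 0.07007, so 908 × 0.07007 = 63.62 μSv/h.
Stay time = 4.74 μSv ÷ 63.62 μSv/h = 0.07450 h = 4.470 min.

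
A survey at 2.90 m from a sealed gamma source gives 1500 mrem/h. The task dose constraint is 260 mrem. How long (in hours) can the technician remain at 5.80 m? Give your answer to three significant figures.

0.693 h

Applying the 1/r² law, rate at 5.80 m:
1500 × (2.90/5.80)² = 1500 × 0.2500 = 375.0 mrem/h.
Stay time = 260 mrem ÷ 375.0 mrem/h = 0.6933 h.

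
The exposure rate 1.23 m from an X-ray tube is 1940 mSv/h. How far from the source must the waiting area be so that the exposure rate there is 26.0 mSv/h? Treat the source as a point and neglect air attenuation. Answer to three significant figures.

10.6 m

Applying the 1/r² law, d₂ = d₁·√(I₁/I₂).
I₁/I₂ = 1940/26.0 = 74.62, so d₂ = 1.23 × √74.62 = 10.63 m.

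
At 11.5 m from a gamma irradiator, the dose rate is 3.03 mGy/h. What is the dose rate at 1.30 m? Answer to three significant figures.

237 mGy/h

Since intensity falls as 1/r², the rate at 1.30 m is
3.03 × (11.5/1.30)² = 3.03 × 78.25 = 237.1 mGy/h.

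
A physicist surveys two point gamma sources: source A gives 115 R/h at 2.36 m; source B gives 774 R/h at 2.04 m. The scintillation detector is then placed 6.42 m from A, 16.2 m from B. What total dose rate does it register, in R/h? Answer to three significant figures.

27.8 R/h

Each source contributes Iᵢ·(dᵢ/rᵢ)²; contributions add.
A: 115 × (2.36/6.42)² = 15.54 R/h
B: 774 × (2.04/16.2)² = 12.27 R/h
Total = 15.54 + 12.27 = 27.81 R/h.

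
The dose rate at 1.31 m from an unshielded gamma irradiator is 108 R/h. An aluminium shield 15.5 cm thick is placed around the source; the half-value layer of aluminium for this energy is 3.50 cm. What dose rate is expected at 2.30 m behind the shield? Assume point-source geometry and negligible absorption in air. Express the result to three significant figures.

Distance alone: (1.31/2.30)² = 0.3244, so 108 × 0.3244 = 35.04 R/h.
Shield: 15.5/3.50 = 4.429 half-value layers → attenuation 2^(−4.429) = 0.04642.
Combined: 35.04 × 0.04642 = 1.627 R/h.

1.63 R/h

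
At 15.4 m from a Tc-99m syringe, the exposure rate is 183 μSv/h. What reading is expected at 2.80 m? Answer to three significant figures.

Intensity scales as (d₁/d₂)², so the rate at 2.80 m is
183 × (15.4/2.80)² = 183 × 30.25 = 5536 μSv/h.

5540 μSv/h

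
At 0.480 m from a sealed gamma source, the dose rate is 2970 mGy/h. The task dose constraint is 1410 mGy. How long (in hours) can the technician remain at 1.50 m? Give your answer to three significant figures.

4.64 h

Using I₁d₁² = I₂d₂², rate at 1.50 m:
2970 × (0.480/1.50)² = 2970 × 0.1024 = 304.1 mGy/h.
Stay time = 1410 mGy ÷ 304.1 mGy/h = 4.637 h.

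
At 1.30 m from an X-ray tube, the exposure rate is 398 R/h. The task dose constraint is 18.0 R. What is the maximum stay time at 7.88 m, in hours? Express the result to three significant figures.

1.66 h

Intensity scales as (d₁/d₂)², so rate at 7.88 m:
(1.30/7.88)² = 0.02722, so 398 × 0.02722 = 10.83 R/h.
Stay time = 18.0 R ÷ 10.83 R/h = 1.662 h.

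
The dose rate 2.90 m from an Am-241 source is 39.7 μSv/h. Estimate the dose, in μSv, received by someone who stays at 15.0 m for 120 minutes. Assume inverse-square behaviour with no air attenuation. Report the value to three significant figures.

Using I₁d₁² = I₂d₂², rate at 15.0 m:
(2.90/15.0)² = 0.03738, so 39.7 × 0.03738 = 1.484 μSv/h.
Dose = rate × time = 1.484 μSv/h × 2.000 h = 2.968 μSv.

2.97 μSv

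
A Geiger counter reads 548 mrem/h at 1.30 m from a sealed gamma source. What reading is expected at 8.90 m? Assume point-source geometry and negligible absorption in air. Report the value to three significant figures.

11.7 mrem/h

Applying the 1/r² law, the rate at 8.90 m is
548 × (1.30/8.90)² = 548 × 0.02134 = 11.69 mrem/h.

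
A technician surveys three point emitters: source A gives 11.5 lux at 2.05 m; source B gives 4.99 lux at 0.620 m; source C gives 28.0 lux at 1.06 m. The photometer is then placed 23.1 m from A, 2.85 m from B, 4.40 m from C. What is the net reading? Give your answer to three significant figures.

1.95 lux

Each source contributes Iᵢ·(dᵢ/rᵢ)²; contributions add.
A: 11.5 × (2.05/23.1)² = 0.09057 lux
B: 4.99 × (0.620/2.85)² = 0.2362 lux
C: 28.0 × (1.06/4.40)² = 1.625 lux
Total = 0.09057 + 0.2362 + 1.625 = 1.952 lux.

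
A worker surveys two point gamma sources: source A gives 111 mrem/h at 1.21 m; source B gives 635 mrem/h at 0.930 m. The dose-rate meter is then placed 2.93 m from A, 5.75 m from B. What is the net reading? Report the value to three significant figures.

35.5 mrem/h

By superposition, sum each source's inverse-square contribution:
A: 111 × (1.21/2.93)² = 18.93 mrem/h
B: 635 × (0.930/5.75)² = 16.61 mrem/h
Total = 18.93 + 16.61 = 35.54 mrem/h.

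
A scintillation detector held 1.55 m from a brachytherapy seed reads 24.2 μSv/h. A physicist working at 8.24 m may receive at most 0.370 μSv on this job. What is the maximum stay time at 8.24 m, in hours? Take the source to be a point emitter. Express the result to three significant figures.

Using I₁d₁² = I₂d₂², rate at 8.24 m:
24.2 × (1.55/8.24)² = 24.2 × 0.03538 = 0.8562 μSv/h.
Stay time = 0.370 μSv ÷ 0.8562 μSv/h = 0.4321 h.

0.432 h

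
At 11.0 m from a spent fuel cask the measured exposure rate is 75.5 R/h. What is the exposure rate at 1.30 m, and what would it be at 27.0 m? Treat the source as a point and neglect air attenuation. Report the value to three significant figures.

5410 R/h; 12.5 R/h

Using I₁d₁² = I₂d₂²,
At 1.30 m: 75.5 × (11.0/1.30)² = 75.5 × 71.60 = 5406 R/h
At 27.0 m: 5406 × (1.30/27.0)² = 5406 × 0.002318 = 12.53 R/h.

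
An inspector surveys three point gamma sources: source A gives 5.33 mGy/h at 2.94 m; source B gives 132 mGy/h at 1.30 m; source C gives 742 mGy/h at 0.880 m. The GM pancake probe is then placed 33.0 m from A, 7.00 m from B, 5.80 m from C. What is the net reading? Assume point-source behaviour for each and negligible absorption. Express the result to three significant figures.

By superposition, sum each source's inverse-square contribution:
A: 5.33 × (2.94/33.0)² = 0.04231 mGy/h
B: 132 × (1.30/7.00)² = 4.553 mGy/h
C: 742 × (0.880/5.80)² = 17.08 mGy/h
Total = 0.04231 + 4.553 + 17.08 = 21.68 mGy/h.

21.7 mGy/h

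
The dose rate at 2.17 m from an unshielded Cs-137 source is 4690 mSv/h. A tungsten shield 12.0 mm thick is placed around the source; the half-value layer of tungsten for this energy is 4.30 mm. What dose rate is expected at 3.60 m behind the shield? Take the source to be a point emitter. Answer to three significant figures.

Distance alone: (2.17/3.60)² = 0.3633, so 4690 × 0.3633 = 1704 mSv/h.
Shield: 12.0/4.30 = 2.791 half-value layers → attenuation 2^(−2.791) = 0.1445.
Combined: 1704 × 0.1445 = 246.2 mSv/h.

246 mSv/h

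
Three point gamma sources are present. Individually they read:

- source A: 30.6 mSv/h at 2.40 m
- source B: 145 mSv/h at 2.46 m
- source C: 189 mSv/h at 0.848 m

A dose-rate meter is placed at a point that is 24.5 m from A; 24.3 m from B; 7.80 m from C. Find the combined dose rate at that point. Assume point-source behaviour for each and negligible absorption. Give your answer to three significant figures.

4.01 mSv/h

Each source contributes Iᵢ·(dᵢ/rᵢ)²; contributions add.
A: 30.6 × (2.40/24.5)² = 0.2936 mSv/h
B: 145 × (2.46/24.3)² = 1.486 mSv/h
C: 189 × (0.848/7.80)² = 2.234 mSv/h
Total = 0.2936 + 1.486 + 2.234 = 4.014 mSv/h.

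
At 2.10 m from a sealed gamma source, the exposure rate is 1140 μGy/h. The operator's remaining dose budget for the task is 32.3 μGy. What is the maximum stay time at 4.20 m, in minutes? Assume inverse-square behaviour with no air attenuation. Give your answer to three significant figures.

6.80 min

Using I₁d₁² = I₂d₂², rate at 4.20 m:
1140 × (2.10/4.20)² = 1140 × 0.2500 = 285.0 μGy/h.
Stay time = 32.3 μGy ÷ 285.0 μGy/h = 0.1133 h = 6.798 min.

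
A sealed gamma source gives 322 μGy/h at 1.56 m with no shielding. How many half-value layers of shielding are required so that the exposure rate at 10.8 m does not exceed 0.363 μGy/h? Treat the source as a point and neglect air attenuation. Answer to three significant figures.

4.21 half-value layers

At 10.8 m, distance alone gives 322 × (1.56/10.8)² = 322 × 0.02086 = 6.717 μGy/h.
Further attenuation needed: 6.717/0.363 = 18.50.
n = log₂(18.50) = 4.209 half-value layers.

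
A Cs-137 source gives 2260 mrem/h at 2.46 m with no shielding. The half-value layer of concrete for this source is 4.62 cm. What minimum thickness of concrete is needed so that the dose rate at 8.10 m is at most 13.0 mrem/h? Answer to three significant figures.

18.5 cm

At 8.10 m, distance alone gives 2260 × (2.46/8.10)² = 2260 × 0.09224 = 208.5 mrem/h.
Further attenuation needed: 208.5/13.0 = 16.04.
n = log₂(16.04) = 4.004 half-value layers.
Thickness = 4.004 × 4.62 cm = 18.50 cm.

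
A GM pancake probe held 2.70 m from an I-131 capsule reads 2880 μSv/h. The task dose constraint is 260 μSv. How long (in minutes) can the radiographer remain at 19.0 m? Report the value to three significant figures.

268 min

Applying the 1/r² law, rate at 19.0 m:
(2.70/19.0)² = 0.02019, so 2880 × 0.02019 = 58.15 μSv/h.
Stay time = 260 μSv ÷ 58.15 μSv/h = 4.471 h = 268.3 min.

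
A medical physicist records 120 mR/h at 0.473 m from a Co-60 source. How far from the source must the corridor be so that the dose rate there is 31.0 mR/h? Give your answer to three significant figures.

Since intensity falls as 1/r², d₂ = d₁·√(I₁/I₂).
I₁/I₂ = 120/31.0 = 3.871, so d₂ = 0.473 × √3.871 = 0.9306 m.

0.931 m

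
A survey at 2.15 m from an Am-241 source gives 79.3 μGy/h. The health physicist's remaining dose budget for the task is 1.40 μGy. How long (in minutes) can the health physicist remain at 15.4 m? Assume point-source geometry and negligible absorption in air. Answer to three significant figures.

54.3 min

Intensity scales as (d₁/d₂)², so rate at 15.4 m:
(2.15/15.4)² = 0.01949, so 79.3 × 0.01949 = 1.546 μGy/h.
Stay time = 1.40 μGy ÷ 1.546 μGy/h = 0.9056 h = 54.34 min.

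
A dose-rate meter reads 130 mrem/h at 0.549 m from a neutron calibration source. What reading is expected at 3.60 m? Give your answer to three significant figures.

3.02 mrem/h

Applying the 1/r² law, the rate at 3.60 m is
130 × (0.549/3.60)² = 130 × 0.02326 = 3.024 mrem/h.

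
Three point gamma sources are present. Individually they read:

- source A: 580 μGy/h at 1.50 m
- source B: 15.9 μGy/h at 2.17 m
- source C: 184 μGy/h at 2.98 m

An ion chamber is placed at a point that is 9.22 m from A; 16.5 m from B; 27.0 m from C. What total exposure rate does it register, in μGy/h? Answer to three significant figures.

17.9 μGy/h

Each source contributes Iᵢ·(dᵢ/rᵢ)²; contributions add.
A: 580 × (1.50/9.22)² = 15.35 μGy/h
B: 15.9 × (2.17/16.5)² = 0.2750 μGy/h
C: 184 × (2.98/27.0)² = 2.241 μGy/h
Total = 15.35 + 0.2750 + 2.241 = 17.87 μGy/h.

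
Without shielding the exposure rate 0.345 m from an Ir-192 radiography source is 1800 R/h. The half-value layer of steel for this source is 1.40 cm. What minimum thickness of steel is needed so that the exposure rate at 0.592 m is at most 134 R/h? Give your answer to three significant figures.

3.07 cm

At 0.592 m, distance alone gives 1800 × (0.345/0.592)² = 1800 × 0.3396 = 611.3 R/h.
Further attenuation needed: 611.3/134 = 4.562.
n = log₂(4.562) = 2.190 half-value layers.
Thickness = 2.190 × 1.40 cm = 3.066 cm.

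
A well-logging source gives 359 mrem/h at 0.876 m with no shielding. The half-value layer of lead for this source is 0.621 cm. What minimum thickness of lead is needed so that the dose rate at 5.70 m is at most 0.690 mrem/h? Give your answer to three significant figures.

At 5.70 m, distance alone gives 359 × (0.876/5.70)² = 359 × 0.02362 = 8.480 mrem/h.
Further attenuation needed: 8.480/0.690 = 12.29.
n = log₂(12.29) = 3.619 half-value layers.
Thickness = 3.619 × 0.621 cm = 2.247 cm.

2.25 cm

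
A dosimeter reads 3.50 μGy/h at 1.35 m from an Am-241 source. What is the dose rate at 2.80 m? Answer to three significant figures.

Since intensity falls as 1/r², the rate at 2.80 m is
3.50 × (1.35/2.80)² = 3.50 × 0.2325 = 0.8138 μGy/h.

0.814 μGy/h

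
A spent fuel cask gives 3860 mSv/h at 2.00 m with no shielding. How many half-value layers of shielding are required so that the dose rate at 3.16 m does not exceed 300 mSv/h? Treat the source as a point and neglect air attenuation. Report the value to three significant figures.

At 3.16 m, distance alone gives (2.00/3.16)² = 0.4006, so 3860 × 0.4006 = 1546 mSv/h.
Further attenuation needed: 1546/300 = 5.153.
n = log₂(5.153) = 2.365 half-value layers.

2.37 half-value layers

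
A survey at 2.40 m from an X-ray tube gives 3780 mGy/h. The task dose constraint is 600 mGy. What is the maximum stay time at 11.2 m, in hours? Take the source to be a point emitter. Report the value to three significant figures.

3.46 h

By the inverse-square law, rate at 11.2 m:
3780 × (2.40/11.2)² = 3780 × 0.04592 = 173.6 mGy/h.
Stay time = 600 mGy ÷ 173.6 mGy/h = 3.456 h.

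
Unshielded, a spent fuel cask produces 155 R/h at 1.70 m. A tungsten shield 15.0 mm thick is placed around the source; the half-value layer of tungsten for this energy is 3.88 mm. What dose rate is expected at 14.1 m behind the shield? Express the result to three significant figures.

0.155 R/h

Distance alone: (1.70/14.1)² = 0.01454, so 155 × 0.01454 = 2.254 R/h.
Shield: 15.0/3.88 = 3.866 half-value layers → attenuation 2^(−3.866) = 0.06858.
Combined: 2.254 × 0.06858 = 0.1546 R/h.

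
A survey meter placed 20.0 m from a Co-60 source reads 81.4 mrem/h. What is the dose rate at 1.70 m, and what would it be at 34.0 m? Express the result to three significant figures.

11300 mrem/h; 28.2 mrem/h

By the inverse-square law,
At 1.70 m: 81.4 × (20.0/1.70)² = 81.4 × 138.4 = 11270 mrem/h
At 34.0 m: 11270 × (1.70/34.0)² = 11270 × 0.002500 = 28.18 mrem/h.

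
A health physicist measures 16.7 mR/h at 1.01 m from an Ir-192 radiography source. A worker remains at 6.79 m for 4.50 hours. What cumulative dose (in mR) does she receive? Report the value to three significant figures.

Intensity scales as (d₁/d₂)², so rate at 6.79 m:
(1.01/6.79)² = 0.02213, so 16.7 × 0.02213 = 0.3696 mR/h.
Dose = rate × time = 0.3696 mR/h × 4.500 h = 1.663 mR.

1.66 mR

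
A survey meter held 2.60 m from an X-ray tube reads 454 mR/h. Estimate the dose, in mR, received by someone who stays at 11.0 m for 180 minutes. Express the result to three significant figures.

Intensity scales as (d₁/d₂)², so rate at 11.0 m:
454 × (2.60/11.0)² = 454 × 0.05587 = 25.36 mR/h.
Dose = rate × time = 25.36 mR/h × 3.000 h = 76.08 mR.

76.1 mR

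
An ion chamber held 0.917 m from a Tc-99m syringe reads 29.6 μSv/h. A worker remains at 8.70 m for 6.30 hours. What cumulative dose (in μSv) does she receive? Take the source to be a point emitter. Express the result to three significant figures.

2.07 μSv

Since intensity falls as 1/r², rate at 8.70 m:
29.6 × (0.917/8.70)² = 29.6 × 0.01111 = 0.3289 μSv/h.
Dose = rate × time = 0.3289 μSv/h × 6.300 h = 2.072 μSv.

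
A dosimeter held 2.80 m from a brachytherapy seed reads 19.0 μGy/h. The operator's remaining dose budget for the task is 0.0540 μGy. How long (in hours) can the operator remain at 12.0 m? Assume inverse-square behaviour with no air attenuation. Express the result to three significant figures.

By the inverse-square law, rate at 12.0 m:
19.0 × (2.80/12.0)² = 19.0 × 0.05444 = 1.034 μGy/h.
Stay time = 0.0540 μGy ÷ 1.034 μGy/h = 0.05222 h.

0.0522 h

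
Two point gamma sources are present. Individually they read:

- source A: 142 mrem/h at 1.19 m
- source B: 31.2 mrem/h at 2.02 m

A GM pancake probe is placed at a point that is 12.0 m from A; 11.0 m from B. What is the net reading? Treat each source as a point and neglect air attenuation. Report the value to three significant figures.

2.45 mrem/h

By superposition, sum each source's inverse-square contribution:
A: 142 × (1.19/12.0)² = 1.396 mrem/h
B: 31.2 × (2.02/11.0)² = 1.052 mrem/h
Total = 1.396 + 1.052 = 2.448 mrem/h.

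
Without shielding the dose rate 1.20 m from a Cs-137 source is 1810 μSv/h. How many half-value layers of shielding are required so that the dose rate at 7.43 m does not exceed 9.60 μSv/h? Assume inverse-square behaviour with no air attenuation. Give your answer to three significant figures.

At 7.43 m, distance alone gives 1810 × (1.20/7.43)² = 1810 × 0.02608 = 47.20 μSv/h.
Further attenuation needed: 47.20/9.60 = 4.917.
n = log₂(4.917) = 2.298 half-value layers.

2.30 half-value layers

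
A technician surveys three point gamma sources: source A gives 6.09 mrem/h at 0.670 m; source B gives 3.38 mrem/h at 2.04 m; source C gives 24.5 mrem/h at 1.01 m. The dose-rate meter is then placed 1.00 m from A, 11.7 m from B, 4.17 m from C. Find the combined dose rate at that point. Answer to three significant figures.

4.27 mrem/h

By superposition, sum each source's inverse-square contribution:
A: 6.09 × (0.670/1.00)² = 2.734 mrem/h
B: 3.38 × (2.04/11.7)² = 0.1028 mrem/h
C: 24.5 × (1.01/4.17)² = 1.437 mrem/h
Total = 2.734 + 0.1028 + 1.437 = 4.274 mrem/h.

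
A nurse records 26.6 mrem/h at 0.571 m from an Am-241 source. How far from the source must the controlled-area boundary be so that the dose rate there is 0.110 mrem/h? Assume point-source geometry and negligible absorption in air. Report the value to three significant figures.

Intensity scales as (d₁/d₂)², so d₂ = d₁·√(I₁/I₂).
I₁/I₂ = 26.6/0.110 = 241.8, so d₂ = 0.571 × √241.8 = 8.879 m.

8.88 m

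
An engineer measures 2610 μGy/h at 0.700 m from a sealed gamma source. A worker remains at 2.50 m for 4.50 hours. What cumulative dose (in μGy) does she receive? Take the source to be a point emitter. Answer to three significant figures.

921 μGy

Since intensity falls as 1/r², rate at 2.50 m:
2610 × (0.700/2.50)² = 2610 × 0.07840 = 204.6 μGy/h.
Dose = rate × time = 204.6 μGy/h × 4.500 h = 920.7 μGy.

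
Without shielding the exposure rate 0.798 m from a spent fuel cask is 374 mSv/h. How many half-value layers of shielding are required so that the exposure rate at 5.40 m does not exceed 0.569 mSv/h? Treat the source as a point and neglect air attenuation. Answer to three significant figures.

3.84 half-value layers

At 5.40 m, distance alone gives 374 × (0.798/5.40)² = 374 × 0.02184 = 8.168 mSv/h.
Further attenuation needed: 8.168/0.569 = 14.36.
n = log₂(14.36) = 3.844 half-value layers.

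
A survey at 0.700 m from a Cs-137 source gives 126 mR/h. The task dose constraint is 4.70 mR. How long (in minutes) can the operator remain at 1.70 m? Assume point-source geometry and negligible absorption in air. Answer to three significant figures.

13.2 min

Using I₁d₁² = I₂d₂², rate at 1.70 m:
126 × (0.700/1.70)² = 126 × 0.1696 = 21.37 mR/h.
Stay time = 4.70 mR ÷ 21.37 mR/h = 0.2199 h = 13.19 min.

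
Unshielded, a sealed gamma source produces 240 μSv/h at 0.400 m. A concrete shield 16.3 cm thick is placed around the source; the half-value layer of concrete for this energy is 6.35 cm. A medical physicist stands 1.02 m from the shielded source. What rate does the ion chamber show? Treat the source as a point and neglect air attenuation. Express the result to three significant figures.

Distance alone: (0.400/1.02)² = 0.1538, so 240 × 0.1538 = 36.91 μSv/h.
Shield: 16.3/6.35 = 2.567 half-value layers → attenuation 2^(−2.567) = 0.1688.
Combined: 36.91 × 0.1688 = 6.230 μSv/h.

6.23 μSv/h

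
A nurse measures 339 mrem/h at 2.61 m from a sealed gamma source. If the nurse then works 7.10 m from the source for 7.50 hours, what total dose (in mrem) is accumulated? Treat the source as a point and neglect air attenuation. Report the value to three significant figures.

By the inverse-square law, rate at 7.10 m:
339 × (2.61/7.10)² = 339 × 0.1351 = 45.80 mrem/h.
Dose = rate × time = 45.80 mrem/h × 7.500 h = 343.5 mrem.

344 mrem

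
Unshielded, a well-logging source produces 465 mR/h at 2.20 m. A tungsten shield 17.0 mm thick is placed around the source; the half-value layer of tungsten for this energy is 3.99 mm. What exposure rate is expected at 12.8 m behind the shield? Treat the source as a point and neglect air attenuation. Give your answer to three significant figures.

0.717 mR/h

Distance alone: 465 × (2.20/12.8)² = 465 × 0.02954 = 13.74 mR/h.
Shield: 17.0/3.99 = 4.261 half-value layers → attenuation 2^(−4.261) = 0.05216.
Combined: 13.74 × 0.05216 = 0.7167 mR/h.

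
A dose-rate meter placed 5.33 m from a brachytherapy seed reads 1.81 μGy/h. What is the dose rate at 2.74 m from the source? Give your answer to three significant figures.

6.85 μGy/h

Since intensity falls as 1/r², scaling from 5.33 m to 2.74 m:
(5.33/2.74)² = 3.784, so 1.81 × 3.784 = 6.849 μGy/h.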